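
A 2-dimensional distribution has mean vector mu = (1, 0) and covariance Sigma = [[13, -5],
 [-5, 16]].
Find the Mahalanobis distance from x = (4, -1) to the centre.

Step 1 — centre the observation: (x - mu) = (3, -1).

Step 2 — invert Sigma. det(Sigma) = 13·16 - (-5)² = 183.
  Sigma^{-1} = (1/det) · [[d, -b], [-b, a]] = [[0.0874, 0.0273],
 [0.0273, 0.071]].

Step 3 — form the quadratic (x - mu)^T · Sigma^{-1} · (x - mu):
  Sigma^{-1} · (x - mu) = (0.235, 0.0109).
  (x - mu)^T · [Sigma^{-1} · (x - mu)] = (3)·(0.235) + (-1)·(0.0109) = 0.694.

Step 4 — take square root: d = √(0.694) ≈ 0.8331.

d(x, mu) = √(0.694) ≈ 0.8331


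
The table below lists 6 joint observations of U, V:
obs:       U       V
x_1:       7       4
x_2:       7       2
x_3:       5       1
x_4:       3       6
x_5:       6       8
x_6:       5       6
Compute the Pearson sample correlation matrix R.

Step 1 — column means:
  mean(U) = (7 + 7 + 5 + 3 + 6 + 5) / 6 = 33/6 = 5.5
  mean(V) = (4 + 2 + 1 + 6 + 8 + 6) / 6 = 27/6 = 4.5

Step 2 — sample variances and covariances s[i,j] = (1/(n-1)) · Σ_k (x_{k,i} - mean_i) · (x_{k,j} - mean_j), with n-1 = 5:
  s[U,U] = ((1.5)·(1.5) + (1.5)·(1.5) + (-0.5)·(-0.5) + (-2.5)·(-2.5) + (0.5)·(0.5) + (-0.5)·(-0.5)) / 5 = 11.5/5 = 2.3
  s[U,V] = ((1.5)·(-0.5) + (1.5)·(-2.5) + (-0.5)·(-3.5) + (-2.5)·(1.5) + (0.5)·(3.5) + (-0.5)·(1.5)) / 5 = -5.5/5 = -1.1
  s[V,V] = ((-0.5)·(-0.5) + (-2.5)·(-2.5) + (-3.5)·(-3.5) + (1.5)·(1.5) + (3.5)·(3.5) + (1.5)·(1.5)) / 5 = 35.5/5 = 7.1
  Sample standard deviations s_i = √(s[i,i]):
  s(U) = √(2.3) = 1.5166
  s(V) = √(7.1) = 2.6646

Step 3 — r_{ij} = s_{ij} / (s_i · s_j):
  r[U,U] = 1 (diagonal).
  r[U,V] = -1.1 / (1.5166 · 2.6646) = -1.1 / 4.041 = -0.2722
  r[V,V] = 1 (diagonal).

R is symmetric with unit diagonal. Assembling:

R = [[1, -0.2722],
 [-0.2722, 1]]


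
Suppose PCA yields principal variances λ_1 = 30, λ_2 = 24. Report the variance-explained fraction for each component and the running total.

Step 1 — total variance = trace(Sigma) = Σ λ_i = 30 + 24 = 54.

Step 2 — fraction explained by component i = λ_i / Σ λ:
  PC1: 30/54 = 0.5556
  PC2: 24/54 = 0.4444

Step 3 — cumulative fraction after k components = (λ_1 + ... + λ_k) / Σ λ:
  k = 1: 30/54 = 0.5556
  k = 2: (30 + 24)/54 = 54/54 = 1

Summary (fraction, with percent):

explained: PC1 0.5556 (55.56%), PC2 0.4444 (44.44%);  cumulative: 0.5556, 1


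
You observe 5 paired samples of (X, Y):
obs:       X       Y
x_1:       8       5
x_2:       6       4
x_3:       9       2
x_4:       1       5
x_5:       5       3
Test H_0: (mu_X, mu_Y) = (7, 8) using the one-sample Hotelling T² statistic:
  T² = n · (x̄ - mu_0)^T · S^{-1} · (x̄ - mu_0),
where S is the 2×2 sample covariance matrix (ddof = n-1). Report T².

Step 1 — sample mean vector:
  mean(X) = (8 + 6 + 9 + 1 + 5) / 5 = 29/5 = 5.8
  mean(Y) = (5 + 4 + 2 + 5 + 3) / 5 = 19/5 = 3.8
  x̄ = (5.8, 3.8),  deviation x̄ - mu_0 = (5.8, 3.8) - (7, 8) = (-1.2, -4.2).

Step 2 — sample covariance matrix, S[i,j] = (1/(n-1)) · Σ_k (x_{k,i} - mean_i) · (x_{k,j} - mean_j), divisor n-1 = 4:
  S[X,X] = ((2.2)·(2.2) + (0.2)·(0.2) + (3.2)·(3.2) + (-4.8)·(-4.8) + (-0.8)·(-0.8)) / 4 = 38.8/4 = 9.7
  S[X,Y] = ((2.2)·(1.2) + (0.2)·(0.2) + (3.2)·(-1.8) + (-4.8)·(1.2) + (-0.8)·(-0.8)) / 4 = -8.2/4 = -2.05
  S[Y,Y] = ((1.2)·(1.2) + (0.2)·(0.2) + (-1.8)·(-1.8) + (1.2)·(1.2) + (-0.8)·(-0.8)) / 4 = 6.8/4 = 1.7
  S = [[9.7, -2.05],
 [-2.05, 1.7]].

Step 3 — invert S. det(S) = 9.7·1.7 - (-2.05)² = 12.2875.
  S^{-1} = (1/det) · [[d, -b], [-b, a]] = [[0.1384, 0.1668],
 [0.1668, 0.7894]].

Step 4 — quadratic form (x̄ - mu_0)^T · S^{-1} · (x̄ - mu_0):
  S^{-1} · (x̄ - mu_0) = (-0.8667, -3.5158),
  (x̄ - mu_0)^T · [...] = (-1.2)·(-0.8667) + (-4.2)·(-3.5158) = 15.8063.

Step 5 — scale by n: T² = 5 · 15.8063 = 79.0315.

T² ≈ 79.0315


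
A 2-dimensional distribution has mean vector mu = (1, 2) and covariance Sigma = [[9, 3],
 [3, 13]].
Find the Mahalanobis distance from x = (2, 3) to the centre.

Step 1 — centre the observation: (x - mu) = (1, 1).

Step 2 — invert Sigma. det(Sigma) = 9·13 - (3)² = 108.
  Sigma^{-1} = (1/det) · [[d, -b], [-b, a]] = [[0.1204, -0.0278],
 [-0.0278, 0.0833]].

Step 3 — form the quadratic (x - mu)^T · Sigma^{-1} · (x - mu):
  Sigma^{-1} · (x - mu) = (0.0926, 0.0556).
  (x - mu)^T · [Sigma^{-1} · (x - mu)] = (1)·(0.0926) + (1)·(0.0556) = 0.1481.

Step 4 — take square root: d = √(0.1481) ≈ 0.3849.

d(x, mu) = √(0.1481) ≈ 0.3849


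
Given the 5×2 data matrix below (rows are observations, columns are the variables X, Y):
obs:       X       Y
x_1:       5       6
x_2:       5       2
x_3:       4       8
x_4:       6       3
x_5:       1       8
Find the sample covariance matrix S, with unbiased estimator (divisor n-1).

Step 1 — column means:
  mean(X) = (5 + 5 + 4 + 6 + 1) / 5 = 21/5 = 4.2
  mean(Y) = (6 + 2 + 8 + 3 + 8) / 5 = 27/5 = 5.4

Step 2 — sample covariance S[i,j] = (1/(n-1)) · Σ_k (x_{k,i} - mean_i) · (x_{k,j} - mean_j), with n-1 = 4.
  S[X,X] = ((0.8)·(0.8) + (0.8)·(0.8) + (-0.2)·(-0.2) + (1.8)·(1.8) + (-3.2)·(-3.2)) / 4 = 14.8/4 = 3.7
  S[X,Y] = ((0.8)·(0.6) + (0.8)·(-3.4) + (-0.2)·(2.6) + (1.8)·(-2.4) + (-3.2)·(2.6)) / 4 = -15.4/4 = -3.85
  S[Y,Y] = ((0.6)·(0.6) + (-3.4)·(-3.4) + (2.6)·(2.6) + (-2.4)·(-2.4) + (2.6)·(2.6)) / 4 = 31.2/4 = 7.8

S is symmetric (S[j,i] = S[i,j]). Assembling:

S = [[3.7, -3.85],
 [-3.85, 7.8]]


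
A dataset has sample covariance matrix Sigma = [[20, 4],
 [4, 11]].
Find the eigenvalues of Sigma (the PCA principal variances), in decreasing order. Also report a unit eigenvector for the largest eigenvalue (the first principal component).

Step 1 — characteristic polynomial of 2×2 Sigma:
  det(Sigma - λI) = λ² - trace · λ + det = 0.
  trace = 20 + 11 = 31, det = 20·11 - (4)² = 204.
Step 2 — discriminant:
  Δ = trace² - 4·det = 961 - 816 = 145.
Step 3 — eigenvalues:
  λ = (trace ± √Δ)/2 = (31 ± 12.0416)/2,
  λ_1 = 21.5208,  λ_2 = 9.4792.

Step 4 — unit eigenvector for λ_1: solve (Sigma - λ_1 I)v = 0. First row:
  (20 - 21.5208)·v_x + (4)·v_y = 0, i.e. (-1.5208)·v_x + (4)·v_y = 0,
  so v ∝ (b, λ_1 - a) = (4, 1.5208) = u.
  ||u|| = √((4)² + (1.5208)²) = √(18.3128) ≈ 4.2793,
  v_1 = u/||u|| ≈ (0.9347, 0.3554) (||v_1|| = 1).

λ_1 = 21.5208,  λ_2 = 9.4792;  v_1 ≈ (0.9347, 0.3554)


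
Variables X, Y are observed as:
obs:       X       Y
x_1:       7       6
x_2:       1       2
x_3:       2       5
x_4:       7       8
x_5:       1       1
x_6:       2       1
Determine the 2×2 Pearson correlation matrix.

Step 1 — column means:
  mean(X) = (7 + 1 + 2 + 7 + 1 + 2) / 6 = 20/6 = 3.3333
  mean(Y) = (6 + 2 + 5 + 8 + 1 + 1) / 6 = 23/6 = 3.8333

Step 2 — sample variances and covariances s[i,j] = (1/(n-1)) · Σ_k (x_{k,i} - mean_i) · (x_{k,j} - mean_j), with n-1 = 5:
  s[X,X] = ((3.6667)·(3.6667) + (-2.3333)·(-2.3333) + (-1.3333)·(-1.3333) + (3.6667)·(3.6667) + (-2.3333)·(-2.3333) + (-1.3333)·(-1.3333)) / 5 = 41.3333/5 = 8.2667
  s[X,Y] = ((3.6667)·(2.1667) + (-2.3333)·(-1.8333) + (-1.3333)·(1.1667) + (3.6667)·(4.1667) + (-2.3333)·(-2.8333) + (-1.3333)·(-2.8333)) / 5 = 36.3333/5 = 7.2667
  s[Y,Y] = ((2.1667)·(2.1667) + (-1.8333)·(-1.8333) + (1.1667)·(1.1667) + (4.1667)·(4.1667) + (-2.8333)·(-2.8333) + (-2.8333)·(-2.8333)) / 5 = 42.8333/5 = 8.5667
  Sample standard deviations s_i = √(s[i,i]):
  s(X) = √(8.2667) = 2.8752
  s(Y) = √(8.5667) = 2.9269

Step 3 — r_{ij} = s_{ij} / (s_i · s_j):
  r[X,X] = 1 (diagonal).
  r[X,Y] = 7.2667 / (2.8752 · 2.9269) = 7.2667 / 8.4153 = 0.8635
  r[Y,Y] = 1 (diagonal).

R is symmetric with unit diagonal. Assembling:

R = [[1, 0.8635],
 [0.8635, 1]]


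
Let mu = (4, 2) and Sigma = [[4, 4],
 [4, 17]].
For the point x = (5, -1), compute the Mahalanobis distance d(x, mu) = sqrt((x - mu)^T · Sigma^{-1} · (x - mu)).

Step 1 — centre the observation: (x - mu) = (1, -3).

Step 2 — invert Sigma. det(Sigma) = 4·17 - (4)² = 52.
  Sigma^{-1} = (1/det) · [[d, -b], [-b, a]] = [[0.3269, -0.0769],
 [-0.0769, 0.0769]].

Step 3 — form the quadratic (x - mu)^T · Sigma^{-1} · (x - mu):
  Sigma^{-1} · (x - mu) = (0.5577, -0.3077).
  (x - mu)^T · [Sigma^{-1} · (x - mu)] = (1)·(0.5577) + (-3)·(-0.3077) = 1.4808.

Step 4 — take square root: d = √(1.4808) ≈ 1.2169.

d(x, mu) = √(1.4808) ≈ 1.2169


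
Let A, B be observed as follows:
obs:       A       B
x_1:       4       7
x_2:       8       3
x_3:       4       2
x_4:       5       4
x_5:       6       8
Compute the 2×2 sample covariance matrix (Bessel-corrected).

Step 1 — column means:
  mean(A) = (4 + 8 + 4 + 5 + 6) / 5 = 27/5 = 5.4
  mean(B) = (7 + 3 + 2 + 4 + 8) / 5 = 24/5 = 4.8

Step 2 — sample covariance S[i,j] = (1/(n-1)) · Σ_k (x_{k,i} - mean_i) · (x_{k,j} - mean_j), with n-1 = 4.
  S[A,A] = ((-1.4)·(-1.4) + (2.6)·(2.6) + (-1.4)·(-1.4) + (-0.4)·(-0.4) + (0.6)·(0.6)) / 4 = 11.2/4 = 2.8
  S[A,B] = ((-1.4)·(2.2) + (2.6)·(-1.8) + (-1.4)·(-2.8) + (-0.4)·(-0.8) + (0.6)·(3.2)) / 4 = -1.6/4 = -0.4
  S[B,B] = ((2.2)·(2.2) + (-1.8)·(-1.8) + (-2.8)·(-2.8) + (-0.8)·(-0.8) + (3.2)·(3.2)) / 4 = 26.8/4 = 6.7

S is symmetric (S[j,i] = S[i,j]). Assembling:

S = [[2.8, -0.4],
 [-0.4, 6.7]]


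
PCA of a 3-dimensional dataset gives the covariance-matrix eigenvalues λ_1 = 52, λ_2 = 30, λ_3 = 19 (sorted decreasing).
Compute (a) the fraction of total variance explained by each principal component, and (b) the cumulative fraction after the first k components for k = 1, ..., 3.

Step 1 — total variance = trace(Sigma) = Σ λ_i = 52 + 30 + 19 = 101.

Step 2 — fraction explained by component i = λ_i / Σ λ:
  PC1: 52/101 = 0.5149
  PC2: 30/101 = 0.297
  PC3: 19/101 = 0.1881

Step 3 — cumulative fraction after k components = (λ_1 + ... + λ_k) / Σ λ:
  k = 1: 52/101 = 0.5149
  k = 2: (52 + 30)/101 = 82/101 = 0.8119
  k = 3: (52 + 30 + 19)/101 = 101/101 = 1

Summary (fraction, with percent):

explained: PC1 0.5149 (51.49%), PC2 0.297 (29.7%), PC3 0.1881 (18.81%);  cumulative: 0.5149, 0.8119, 1


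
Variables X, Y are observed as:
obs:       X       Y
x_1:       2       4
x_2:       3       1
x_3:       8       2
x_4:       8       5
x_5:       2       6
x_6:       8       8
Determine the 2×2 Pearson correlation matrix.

Step 1 — column means:
  mean(X) = (2 + 3 + 8 + 8 + 2 + 8) / 6 = 31/6 = 5.1667
  mean(Y) = (4 + 1 + 2 + 5 + 6 + 8) / 6 = 26/6 = 4.3333

Step 2 — sample variances and covariances s[i,j] = (1/(n-1)) · Σ_k (x_{k,i} - mean_i) · (x_{k,j} - mean_j), with n-1 = 5:
  s[X,X] = ((-3.1667)·(-3.1667) + (-2.1667)·(-2.1667) + (2.8333)·(2.8333) + (2.8333)·(2.8333) + (-3.1667)·(-3.1667) + (2.8333)·(2.8333)) / 5 = 48.8333/5 = 9.7667
  s[X,Y] = ((-3.1667)·(-0.3333) + (-2.1667)·(-3.3333) + (2.8333)·(-2.3333) + (2.8333)·(0.6667) + (-3.1667)·(1.6667) + (2.8333)·(3.6667)) / 5 = 8.6667/5 = 1.7333
  s[Y,Y] = ((-0.3333)·(-0.3333) + (-3.3333)·(-3.3333) + (-2.3333)·(-2.3333) + (0.6667)·(0.6667) + (1.6667)·(1.6667) + (3.6667)·(3.6667)) / 5 = 33.3333/5 = 6.6667
  Sample standard deviations s_i = √(s[i,i]):
  s(X) = √(9.7667) = 3.1252
  s(Y) = √(6.6667) = 2.582

Step 3 — r_{ij} = s_{ij} / (s_i · s_j):
  r[X,X] = 1 (diagonal).
  r[X,Y] = 1.7333 / (3.1252 · 2.582) = 1.7333 / 8.0691 = 0.2148
  r[Y,Y] = 1 (diagonal).

R is symmetric with unit diagonal. Assembling:

R = [[1, 0.2148],
 [0.2148, 1]]


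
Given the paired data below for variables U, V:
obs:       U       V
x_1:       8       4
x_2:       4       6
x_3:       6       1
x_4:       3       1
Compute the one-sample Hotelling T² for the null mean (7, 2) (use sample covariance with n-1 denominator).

Step 1 — sample mean vector:
  mean(U) = (8 + 4 + 6 + 3) / 4 = 21/4 = 5.25
  mean(V) = (4 + 6 + 1 + 1) / 4 = 12/4 = 3
  x̄ = (5.25, 3),  deviation x̄ - mu_0 = (5.25, 3) - (7, 2) = (-1.75, 1).

Step 2 — sample covariance matrix, S[i,j] = (1/(n-1)) · Σ_k (x_{k,i} - mean_i) · (x_{k,j} - mean_j), divisor n-1 = 3:
  S[U,U] = ((2.75)·(2.75) + (-1.25)·(-1.25) + (0.75)·(0.75) + (-2.25)·(-2.25)) / 3 = 14.75/3 = 4.9167
  S[U,V] = ((2.75)·(1) + (-1.25)·(3) + (0.75)·(-2) + (-2.25)·(-2)) / 3 = 2/3 = 0.6667
  S[V,V] = ((1)·(1) + (3)·(3) + (-2)·(-2) + (-2)·(-2)) / 3 = 18/3 = 6
  S = [[4.9167, 0.6667],
 [0.6667, 6]].

Step 3 — invert S. det(S) = 4.9167·6 - (0.6667)² = 29.0556.
  S^{-1} = (1/det) · [[d, -b], [-b, a]] = [[0.2065, -0.0229],
 [-0.0229, 0.1692]].

Step 4 — quadratic form (x̄ - mu_0)^T · S^{-1} · (x̄ - mu_0):
  S^{-1} · (x̄ - mu_0) = (-0.3843, 0.2094),
  (x̄ - mu_0)^T · [...] = (-1.75)·(-0.3843) + (1)·(0.2094) = 0.8819.

Step 5 — scale by n: T² = 4 · 0.8819 = 3.5277.

T² ≈ 3.5277


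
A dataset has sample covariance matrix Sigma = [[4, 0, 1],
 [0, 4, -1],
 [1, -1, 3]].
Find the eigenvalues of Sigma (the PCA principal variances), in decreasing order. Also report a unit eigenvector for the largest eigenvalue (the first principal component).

Step 1 — characteristic polynomial p(λ) = det(λI - Sigma) = λ³ - tr·λ² + c_1·λ - det, where tr = trace, c_1 = sum of the principal 2×2 minors, det = det(Sigma):
  tr = 4 + 4 + 3 = 11,
  c_1 = (4·4 - (0)²) + (4·3 - (1)²) + (4·3 - (-1)²) = 16 + 11 + 11 = 38,
  det = 4·(4·3 - (-1)²) - (0)·((0)·3 - (-1)·(1)) + (1)·((0)·(-1) - 4·(1)) = 4·(11) - (0)·(1) + (1)·(-4) = 40.
  So p(λ) = λ³ - 11λ² + 38λ - 40.
Step 2 — look for an integer root (rational root theorem: any rational root is an integer divisor of 40). Testing λ = 2:
  p(2) = 8 - 44 + 76 - 40 = 0  ✓
  Dividing out (λ - 2): p(λ) = (λ - 2)(λ² - 9λ + 20).
Step 3 — remaining eigenvalues from the quadratic λ² - 9λ + 20 = 0:
  Δ = 9² - 4·20 = 81 - 80 = 1,  λ = (9 ± √1)/2 = (9 ± 1)/2 = 5 or 4.
  Sorted: λ_1 = 5,  λ_2 = 4,  λ_3 = 2  (check: sum = 11 = tr ✓).

Step 4 — unit eigenvector for λ_1 = 5: v spans the null space of (Sigma - λ_1 I), whose rows are
  r_1 = (-1, 0, 1),  r_2 = (0, -1, -1),  r_3 = (1, -1, -2).
  v is orthogonal to every row, so take v ∝ r_1 × r_2 = ((0)·(-1) - (1)·(-1), (1)·(0) - (-1)·(-1), (-1)·(-1) - (0)·(0)) = (1, -1, 1).
  Let u = (1, -1, 1).
  ||u|| = √((1)² + (-1)² + (1)²) = √(3) ≈ 1.7321,  v_1 = u/||u|| ≈ (0.5774, -0.5774, 0.5774) (||v_1|| = 1).

λ_1 = 5,  λ_2 = 4,  λ_3 = 2;  v_1 ≈ (0.5774, -0.5774, 0.5774)


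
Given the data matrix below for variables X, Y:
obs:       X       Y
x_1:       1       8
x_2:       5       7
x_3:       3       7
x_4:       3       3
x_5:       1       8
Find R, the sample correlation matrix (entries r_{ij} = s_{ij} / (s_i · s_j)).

Step 1 — column means:
  mean(X) = (1 + 5 + 3 + 3 + 1) / 5 = 13/5 = 2.6
  mean(Y) = (8 + 7 + 7 + 3 + 8) / 5 = 33/5 = 6.6

Step 2 — sample variances and covariances s[i,j] = (1/(n-1)) · Σ_k (x_{k,i} - mean_i) · (x_{k,j} - mean_j), with n-1 = 4:
  s[X,X] = ((-1.6)·(-1.6) + (2.4)·(2.4) + (0.4)·(0.4) + (0.4)·(0.4) + (-1.6)·(-1.6)) / 4 = 11.2/4 = 2.8
  s[X,Y] = ((-1.6)·(1.4) + (2.4)·(0.4) + (0.4)·(0.4) + (0.4)·(-3.6) + (-1.6)·(1.4)) / 4 = -4.8/4 = -1.2
  s[Y,Y] = ((1.4)·(1.4) + (0.4)·(0.4) + (0.4)·(0.4) + (-3.6)·(-3.6) + (1.4)·(1.4)) / 4 = 17.2/4 = 4.3
  Sample standard deviations s_i = √(s[i,i]):
  s(X) = √(2.8) = 1.6733
  s(Y) = √(4.3) = 2.0736

Step 3 — r_{ij} = s_{ij} / (s_i · s_j):
  r[X,X] = 1 (diagonal).
  r[X,Y] = -1.2 / (1.6733 · 2.0736) = -1.2 / 3.4699 = -0.3458
  r[Y,Y] = 1 (diagonal).

R is symmetric with unit diagonal. Assembling:

R = [[1, -0.3458],
 [-0.3458, 1]]


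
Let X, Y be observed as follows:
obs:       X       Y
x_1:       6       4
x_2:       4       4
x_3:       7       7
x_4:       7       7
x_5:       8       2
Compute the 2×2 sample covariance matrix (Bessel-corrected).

Step 1 — column means:
  mean(X) = (6 + 4 + 7 + 7 + 8) / 5 = 32/5 = 6.4
  mean(Y) = (4 + 4 + 7 + 7 + 2) / 5 = 24/5 = 4.8

Step 2 — sample covariance S[i,j] = (1/(n-1)) · Σ_k (x_{k,i} - mean_i) · (x_{k,j} - mean_j), with n-1 = 4.
  S[X,X] = ((-0.4)·(-0.4) + (-2.4)·(-2.4) + (0.6)·(0.6) + (0.6)·(0.6) + (1.6)·(1.6)) / 4 = 9.2/4 = 2.3
  S[X,Y] = ((-0.4)·(-0.8) + (-2.4)·(-0.8) + (0.6)·(2.2) + (0.6)·(2.2) + (1.6)·(-2.8)) / 4 = 0.4/4 = 0.1
  S[Y,Y] = ((-0.8)·(-0.8) + (-0.8)·(-0.8) + (2.2)·(2.2) + (2.2)·(2.2) + (-2.8)·(-2.8)) / 4 = 18.8/4 = 4.7

S is symmetric (S[j,i] = S[i,j]). Assembling:

S = [[2.3, 0.1],
 [0.1, 4.7]]


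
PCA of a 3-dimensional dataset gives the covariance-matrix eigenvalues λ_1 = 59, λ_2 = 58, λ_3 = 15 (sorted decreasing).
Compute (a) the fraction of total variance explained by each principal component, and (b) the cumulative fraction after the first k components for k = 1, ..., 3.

Step 1 — total variance = trace(Sigma) = Σ λ_i = 59 + 58 + 15 = 132.

Step 2 — fraction explained by component i = λ_i / Σ λ:
  PC1: 59/132 = 0.447
  PC2: 58/132 = 0.4394
  PC3: 15/132 = 0.1136

Step 3 — cumulative fraction after k components = (λ_1 + ... + λ_k) / Σ λ:
  k = 1: 59/132 = 0.447
  k = 2: (59 + 58)/132 = 117/132 = 0.8864
  k = 3: (59 + 58 + 15)/132 = 132/132 = 1

Summary (fraction, with percent):

explained: PC1 0.447 (44.7%), PC2 0.4394 (43.94%), PC3 0.1136 (11.36%);  cumulative: 0.447, 0.8864, 1


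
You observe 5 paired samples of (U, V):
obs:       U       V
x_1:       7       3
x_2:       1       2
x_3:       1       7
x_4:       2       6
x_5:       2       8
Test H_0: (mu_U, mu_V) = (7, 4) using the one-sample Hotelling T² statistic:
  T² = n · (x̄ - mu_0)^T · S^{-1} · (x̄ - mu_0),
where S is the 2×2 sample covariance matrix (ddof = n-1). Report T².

Step 1 — sample mean vector:
  mean(U) = (7 + 1 + 1 + 2 + 2) / 5 = 13/5 = 2.6
  mean(V) = (3 + 2 + 7 + 6 + 8) / 5 = 26/5 = 5.2
  x̄ = (2.6, 5.2),  deviation x̄ - mu_0 = (2.6, 5.2) - (7, 4) = (-4.4, 1.2).

Step 2 — sample covariance matrix, S[i,j] = (1/(n-1)) · Σ_k (x_{k,i} - mean_i) · (x_{k,j} - mean_j), divisor n-1 = 4:
  S[U,U] = ((4.4)·(4.4) + (-1.6)·(-1.6) + (-1.6)·(-1.6) + (-0.6)·(-0.6) + (-0.6)·(-0.6)) / 4 = 25.2/4 = 6.3
  S[U,V] = ((4.4)·(-2.2) + (-1.6)·(-3.2) + (-1.6)·(1.8) + (-0.6)·(0.8) + (-0.6)·(2.8)) / 4 = -9.6/4 = -2.4
  S[V,V] = ((-2.2)·(-2.2) + (-3.2)·(-3.2) + (1.8)·(1.8) + (0.8)·(0.8) + (2.8)·(2.8)) / 4 = 26.8/4 = 6.7
  S = [[6.3, -2.4],
 [-2.4, 6.7]].

Step 3 — invert S. det(S) = 6.3·6.7 - (-2.4)² = 36.45.
  S^{-1} = (1/det) · [[d, -b], [-b, a]] = [[0.1838, 0.0658],
 [0.0658, 0.1728]].

Step 4 — quadratic form (x̄ - mu_0)^T · S^{-1} · (x̄ - mu_0):
  S^{-1} · (x̄ - mu_0) = (-0.7298, -0.0823),
  (x̄ - mu_0)^T · [...] = (-4.4)·(-0.7298) + (1.2)·(-0.0823) = 3.1122.

Step 5 — scale by n: T² = 5 · 3.1122 = 15.561.

T² ≈ 15.561


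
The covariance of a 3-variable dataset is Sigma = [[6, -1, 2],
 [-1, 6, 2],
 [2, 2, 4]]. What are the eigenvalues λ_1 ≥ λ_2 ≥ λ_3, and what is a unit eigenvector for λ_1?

Step 1 — characteristic polynomial p(λ) = det(λI - Sigma) = λ³ - tr·λ² + c_1·λ - det, where tr = trace, c_1 = sum of the principal 2×2 minors, det = det(Sigma):
  tr = 6 + 6 + 4 = 16,
  c_1 = (6·6 - (-1)²) + (6·4 - (2)²) + (6·4 - (2)²) = 35 + 20 + 20 = 75,
  det = 6·(6·4 - (2)²) - (-1)·((-1)·4 - (2)·(2)) + (2)·((-1)·(2) - 6·(2)) = 6·(20) - (-1)·(-8) + (2)·(-14) = 84.
  So p(λ) = λ³ - 16λ² + 75λ - 84.
Step 2 — look for an integer root (rational root theorem: any rational root is an integer divisor of 84). Testing λ = 7:
  p(7) = 343 - 784 + 525 - 84 = 0  ✓
  Dividing out (λ - 7): p(λ) = (λ - 7)(λ² - 9λ + 12).
Step 3 — remaining eigenvalues from the quadratic λ² - 9λ + 12 = 0:
  Δ = 9² - 4·12 = 81 - 48 = 33,  λ = (9 ± √33)/2 = (9 ± 5.7446)/2 ≈ 7.3723 or 1.6277.
  Sorted: λ_1 = 7.3723,  λ_2 = 7,  λ_3 = 1.6277  (check: sum = 16 = tr ✓).

Step 4 — unit eigenvector for λ_1 ≈ 7.3723: v spans the null space of (Sigma - λ_1 I), whose rows are
  r_1 = (-1.3723, -1, 2),  r_2 = (-1, -1.3723, 2),  r_3 = (2, 2, -3.3723).
  v is orthogonal to every row, so take v ∝ r_1 × r_2 = ((-1)·(2) - (2)·(-1.3723), (2)·(-1) - (-1.3723)·(2), (-1.3723)·(-1.3723) - (-1)·(-1)) ≈ (0.7446, 0.7446, 0.8832).
  Let u = (0.7446, 0.7446, 0.8832).
  ||u|| = √((0.7446)² + (0.7446)² + (0.8832)²) = √(1.8887) ≈ 1.3743,  v_1 = u/||u|| ≈ (0.5418, 0.5418, 0.6426) (||v_1|| = 1).

λ_1 = 7.3723,  λ_2 = 7,  λ_3 = 1.6277;  v_1 ≈ (0.5418, 0.5418, 0.6426)


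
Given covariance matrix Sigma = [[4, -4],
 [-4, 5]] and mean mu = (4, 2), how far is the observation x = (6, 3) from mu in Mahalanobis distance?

Step 1 — centre the observation: (x - mu) = (2, 1).

Step 2 — invert Sigma. det(Sigma) = 4·5 - (-4)² = 4.
  Sigma^{-1} = (1/det) · [[d, -b], [-b, a]] = [[1.25, 1],
 [1, 1]].

Step 3 — form the quadratic (x - mu)^T · Sigma^{-1} · (x - mu):
  Sigma^{-1} · (x - mu) = (3.5, 3).
  (x - mu)^T · [Sigma^{-1} · (x - mu)] = (2)·(3.5) + (1)·(3) = 10.

Step 4 — take square root: d = √(10) ≈ 3.1623.

d(x, mu) = √(10) ≈ 3.1623


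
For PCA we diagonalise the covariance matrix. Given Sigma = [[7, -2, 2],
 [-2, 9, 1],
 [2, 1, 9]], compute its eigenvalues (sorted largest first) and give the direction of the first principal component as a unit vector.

Step 1 — characteristic polynomial p(λ) = det(λI - Sigma) = λ³ - tr·λ² + c_1·λ - det, where tr = trace, c_1 = sum of the principal 2×2 minors, det = det(Sigma):
  tr = 7 + 9 + 9 = 25,
  c_1 = (7·9 - (-2)²) + (7·9 - (2)²) + (9·9 - (1)²) = 59 + 59 + 80 = 198,
  det = 7·(9·9 - (1)²) - (-2)·((-2)·9 - (1)·(2)) + (2)·((-2)·(1) - 9·(2)) = 7·(80) - (-2)·(-20) + (2)·(-20) = 480.
  So p(λ) = λ³ - 25λ² + 198λ - 480.
Step 2 — look for an integer root (rational root theorem: any rational root is an integer divisor of 480). Testing λ = 10:
  p(10) = 1000 - 2500 + 1980 - 480 = 0  ✓
  Dividing out (λ - 10): p(λ) = (λ - 10)(λ² - 15λ + 48).
Step 3 — remaining eigenvalues from the quadratic λ² - 15λ + 48 = 0:
  Δ = 15² - 4·48 = 225 - 192 = 33,  λ = (15 ± √33)/2 = (15 ± 5.7446)/2 ≈ 10.3723 or 4.6277.
  Sorted: λ_1 = 10.3723,  λ_2 = 10,  λ_3 = 4.6277  (check: sum = 25 = tr ✓).

Step 4 — unit eigenvector for λ_1 ≈ 10.3723: v spans the null space of (Sigma - λ_1 I), whose rows are
  r_1 = (-3.3723, -2, 2),  r_2 = (-2, -1.3723, 1),  r_3 = (2, 1, -1.3723).
  v is orthogonal to every row, so take v ∝ r_1 × r_2 = ((-2)·(1) - (2)·(-1.3723), (2)·(-2) - (-3.3723)·(1), (-3.3723)·(-1.3723) - (-2)·(-2)) ≈ (0.7446, -0.6277, 0.6277).
  Let u = (0.7446, -0.6277, 0.6277).
  ||u|| = √((0.7446)² + (-0.6277)² + (0.6277)²) = √(1.3424) ≈ 1.1586,  v_1 = u/||u|| ≈ (0.6426, -0.5418, 0.5418) (||v_1|| = 1).

λ_1 = 10.3723,  λ_2 = 10,  λ_3 = 4.6277;  v_1 ≈ (0.6426, -0.5418, 0.5418)


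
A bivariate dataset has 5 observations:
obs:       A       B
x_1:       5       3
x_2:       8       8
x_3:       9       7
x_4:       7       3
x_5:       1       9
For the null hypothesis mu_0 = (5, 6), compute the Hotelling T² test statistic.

Step 1 — sample mean vector:
  mean(A) = (5 + 8 + 9 + 7 + 1) / 5 = 30/5 = 6
  mean(B) = (3 + 8 + 7 + 3 + 9) / 5 = 30/5 = 6
  x̄ = (6, 6),  deviation x̄ - mu_0 = (6, 6) - (5, 6) = (1, 0).

Step 2 — sample covariance matrix, S[i,j] = (1/(n-1)) · Σ_k (x_{k,i} - mean_i) · (x_{k,j} - mean_j), divisor n-1 = 4:
  S[A,A] = ((-1)·(-1) + (2)·(2) + (3)·(3) + (1)·(1) + (-5)·(-5)) / 4 = 40/4 = 10
  S[A,B] = ((-1)·(-3) + (2)·(2) + (3)·(1) + (1)·(-3) + (-5)·(3)) / 4 = -8/4 = -2
  S[B,B] = ((-3)·(-3) + (2)·(2) + (1)·(1) + (-3)·(-3) + (3)·(3)) / 4 = 32/4 = 8
  S = [[10, -2],
 [-2, 8]].

Step 3 — invert S. det(S) = 10·8 - (-2)² = 76.
  S^{-1} = (1/det) · [[d, -b], [-b, a]] = [[0.1053, 0.0263],
 [0.0263, 0.1316]].

Step 4 — quadratic form (x̄ - mu_0)^T · S^{-1} · (x̄ - mu_0):
  S^{-1} · (x̄ - mu_0) = (0.1053, 0.0263),
  (x̄ - mu_0)^T · [...] = (1)·(0.1053) + (0)·(0.0263) = 0.1053.

Step 5 — scale by n: T² = 5 · 0.1053 = 0.5263.

T² ≈ 0.5263


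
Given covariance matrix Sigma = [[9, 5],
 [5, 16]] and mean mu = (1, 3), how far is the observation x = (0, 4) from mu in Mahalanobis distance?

Step 1 — centre the observation: (x - mu) = (-1, 1).

Step 2 — invert Sigma. det(Sigma) = 9·16 - (5)² = 119.
  Sigma^{-1} = (1/det) · [[d, -b], [-b, a]] = [[0.1345, -0.042],
 [-0.042, 0.0756]].

Step 3 — form the quadratic (x - mu)^T · Sigma^{-1} · (x - mu):
  Sigma^{-1} · (x - mu) = (-0.1765, 0.1176).
  (x - mu)^T · [Sigma^{-1} · (x - mu)] = (-1)·(-0.1765) + (1)·(0.1176) = 0.2941.

Step 4 — take square root: d = √(0.2941) ≈ 0.5423.

d(x, mu) = √(0.2941) ≈ 0.5423


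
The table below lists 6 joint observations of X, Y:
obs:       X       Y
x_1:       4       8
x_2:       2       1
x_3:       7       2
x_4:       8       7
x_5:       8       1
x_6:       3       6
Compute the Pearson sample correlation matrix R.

Step 1 — column means:
  mean(X) = (4 + 2 + 7 + 8 + 8 + 3) / 6 = 32/6 = 5.3333
  mean(Y) = (8 + 1 + 2 + 7 + 1 + 6) / 6 = 25/6 = 4.1667

Step 2 — sample variances and covariances s[i,j] = (1/(n-1)) · Σ_k (x_{k,i} - mean_i) · (x_{k,j} - mean_j), with n-1 = 5:
  s[X,X] = ((-1.3333)·(-1.3333) + (-3.3333)·(-3.3333) + (1.6667)·(1.6667) + (2.6667)·(2.6667) + (2.6667)·(2.6667) + (-2.3333)·(-2.3333)) / 5 = 35.3333/5 = 7.0667
  s[X,Y] = ((-1.3333)·(3.8333) + (-3.3333)·(-3.1667) + (1.6667)·(-2.1667) + (2.6667)·(2.8333) + (2.6667)·(-3.1667) + (-2.3333)·(1.8333)) / 5 = -3.3333/5 = -0.6667
  s[Y,Y] = ((3.8333)·(3.8333) + (-3.1667)·(-3.1667) + (-2.1667)·(-2.1667) + (2.8333)·(2.8333) + (-3.1667)·(-3.1667) + (1.8333)·(1.8333)) / 5 = 50.8333/5 = 10.1667
  Sample standard deviations s_i = √(s[i,i]):
  s(X) = √(7.0667) = 2.6583
  s(Y) = √(10.1667) = 3.1885

Step 3 — r_{ij} = s_{ij} / (s_i · s_j):
  r[X,X] = 1 (diagonal).
  r[X,Y] = -0.6667 / (2.6583 · 3.1885) = -0.6667 / 8.4761 = -0.0787
  r[Y,Y] = 1 (diagonal).

R is symmetric with unit diagonal. Assembling:

R = [[1, -0.0787],
 [-0.0787, 1]]


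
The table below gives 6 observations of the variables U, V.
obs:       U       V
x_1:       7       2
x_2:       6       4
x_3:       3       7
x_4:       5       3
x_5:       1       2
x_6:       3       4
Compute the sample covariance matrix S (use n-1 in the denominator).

Step 1 — column means:
  mean(U) = (7 + 6 + 3 + 5 + 1 + 3) / 6 = 25/6 = 4.1667
  mean(V) = (2 + 4 + 7 + 3 + 2 + 4) / 6 = 22/6 = 3.6667

Step 2 — sample covariance S[i,j] = (1/(n-1)) · Σ_k (x_{k,i} - mean_i) · (x_{k,j} - mean_j), with n-1 = 5.
  S[U,U] = ((2.8333)·(2.8333) + (1.8333)·(1.8333) + (-1.1667)·(-1.1667) + (0.8333)·(0.8333) + (-3.1667)·(-3.1667) + (-1.1667)·(-1.1667)) / 5 = 24.8333/5 = 4.9667
  S[U,V] = ((2.8333)·(-1.6667) + (1.8333)·(0.3333) + (-1.1667)·(3.3333) + (0.8333)·(-0.6667) + (-3.1667)·(-1.6667) + (-1.1667)·(0.3333)) / 5 = -3.6667/5 = -0.7333
  S[V,V] = ((-1.6667)·(-1.6667) + (0.3333)·(0.3333) + (3.3333)·(3.3333) + (-0.6667)·(-0.6667) + (-1.6667)·(-1.6667) + (0.3333)·(0.3333)) / 5 = 17.3333/5 = 3.4667

S is symmetric (S[j,i] = S[i,j]). Assembling:

S = [[4.9667, -0.7333],
 [-0.7333, 3.4667]]


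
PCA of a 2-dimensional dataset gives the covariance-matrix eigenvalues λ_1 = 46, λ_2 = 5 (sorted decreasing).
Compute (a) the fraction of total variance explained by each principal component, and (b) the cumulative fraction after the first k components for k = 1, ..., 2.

Step 1 — total variance = trace(Sigma) = Σ λ_i = 46 + 5 = 51.

Step 2 — fraction explained by component i = λ_i / Σ λ:
  PC1: 46/51 = 0.902
  PC2: 5/51 = 0.098

Step 3 — cumulative fraction after k components = (λ_1 + ... + λ_k) / Σ λ:
  k = 1: 46/51 = 0.902
  k = 2: (46 + 5)/51 = 51/51 = 1

Summary (fraction, with percent):

explained: PC1 0.902 (90.2%), PC2 0.098 (9.8%);  cumulative: 0.902, 1


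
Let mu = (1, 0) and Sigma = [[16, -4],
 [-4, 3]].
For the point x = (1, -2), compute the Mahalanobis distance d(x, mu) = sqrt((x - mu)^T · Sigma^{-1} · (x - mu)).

Step 1 — centre the observation: (x - mu) = (0, -2).

Step 2 — invert Sigma. det(Sigma) = 16·3 - (-4)² = 32.
  Sigma^{-1} = (1/det) · [[d, -b], [-b, a]] = [[0.0938, 0.125],
 [0.125, 0.5]].

Step 3 — form the quadratic (x - mu)^T · Sigma^{-1} · (x - mu):
  Sigma^{-1} · (x - mu) = (-0.25, -1).
  (x - mu)^T · [Sigma^{-1} · (x - mu)] = (0)·(-0.25) + (-2)·(-1) = 2.

Step 4 — take square root: d = √(2) ≈ 1.4142.

d(x, mu) = √(2) ≈ 1.4142


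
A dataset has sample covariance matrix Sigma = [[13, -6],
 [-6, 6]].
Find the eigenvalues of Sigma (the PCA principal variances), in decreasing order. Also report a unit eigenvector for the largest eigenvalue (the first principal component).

Step 1 — characteristic polynomial of 2×2 Sigma:
  det(Sigma - λI) = λ² - trace · λ + det = 0.
  trace = 13 + 6 = 19, det = 13·6 - (-6)² = 42.
Step 2 — discriminant:
  Δ = trace² - 4·det = 361 - 168 = 193.
Step 3 — eigenvalues:
  λ = (trace ± √Δ)/2 = (19 ± 13.8924)/2,
  λ_1 = 16.4462,  λ_2 = 2.5538.

Step 4 — unit eigenvector for λ_1: solve (Sigma - λ_1 I)v = 0. First row:
  (13 - 16.4462)·v_x + (-6)·v_y = 0, i.e. (-3.4462)·v_x + (-6)·v_y = 0,
  so v ∝ (b, λ_1 - a) = (-6, 3.4462); multiply by -1 so the first entry is positive: u = (6, -3.4462).
  ||u|| = √((6)² + (-3.4462)²) = √(47.8764) ≈ 6.9193,
  v_1 = u/||u|| ≈ (0.8671, -0.4981) (||v_1|| = 1).

λ_1 = 16.4462,  λ_2 = 2.5538;  v_1 ≈ (0.8671, -0.4981)


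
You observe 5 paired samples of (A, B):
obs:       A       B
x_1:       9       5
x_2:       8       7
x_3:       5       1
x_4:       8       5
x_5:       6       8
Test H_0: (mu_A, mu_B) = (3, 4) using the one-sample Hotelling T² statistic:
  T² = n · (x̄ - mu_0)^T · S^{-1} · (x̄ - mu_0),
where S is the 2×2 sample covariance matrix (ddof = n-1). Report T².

Step 1 — sample mean vector:
  mean(A) = (9 + 8 + 5 + 8 + 6) / 5 = 36/5 = 7.2
  mean(B) = (5 + 7 + 1 + 5 + 8) / 5 = 26/5 = 5.2
  x̄ = (7.2, 5.2),  deviation x̄ - mu_0 = (7.2, 5.2) - (3, 4) = (4.2, 1.2).

Step 2 — sample covariance matrix, S[i,j] = (1/(n-1)) · Σ_k (x_{k,i} - mean_i) · (x_{k,j} - mean_j), divisor n-1 = 4:
  S[A,A] = ((1.8)·(1.8) + (0.8)·(0.8) + (-2.2)·(-2.2) + (0.8)·(0.8) + (-1.2)·(-1.2)) / 4 = 10.8/4 = 2.7
  S[A,B] = ((1.8)·(-0.2) + (0.8)·(1.8) + (-2.2)·(-4.2) + (0.8)·(-0.2) + (-1.2)·(2.8)) / 4 = 6.8/4 = 1.7
  S[B,B] = ((-0.2)·(-0.2) + (1.8)·(1.8) + (-4.2)·(-4.2) + (-0.2)·(-0.2) + (2.8)·(2.8)) / 4 = 28.8/4 = 7.2
  S = [[2.7, 1.7],
 [1.7, 7.2]].

Step 3 — invert S. det(S) = 2.7·7.2 - (1.7)² = 16.55.
  S^{-1} = (1/det) · [[d, -b], [-b, a]] = [[0.435, -0.1027],
 [-0.1027, 0.1631]].

Step 4 — quadratic form (x̄ - mu_0)^T · S^{-1} · (x̄ - mu_0):
  S^{-1} · (x̄ - mu_0) = (1.7039, -0.2356),
  (x̄ - mu_0)^T · [...] = (4.2)·(1.7039) + (1.2)·(-0.2356) = 6.8737.

Step 5 — scale by n: T² = 5 · 6.8737 = 34.3686.

T² ≈ 34.3686


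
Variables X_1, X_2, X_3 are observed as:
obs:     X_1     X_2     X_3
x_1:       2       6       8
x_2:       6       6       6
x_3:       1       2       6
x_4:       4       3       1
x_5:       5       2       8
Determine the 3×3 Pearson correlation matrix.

Step 1 — column means:
  mean(X_1) = (2 + 6 + 1 + 4 + 5) / 5 = 18/5 = 3.6
  mean(X_2) = (6 + 6 + 2 + 3 + 2) / 5 = 19/5 = 3.8
  mean(X_3) = (8 + 6 + 6 + 1 + 8) / 5 = 29/5 = 5.8

Step 2 — sample variances and covariances s[i,j] = (1/(n-1)) · Σ_k (x_{k,i} - mean_i) · (x_{k,j} - mean_j), with n-1 = 4:
  s[X_1,X_1] = ((-1.6)·(-1.6) + (2.4)·(2.4) + (-2.6)·(-2.6) + (0.4)·(0.4) + (1.4)·(1.4)) / 4 = 17.2/4 = 4.3
  s[X_1,X_2] = ((-1.6)·(2.2) + (2.4)·(2.2) + (-2.6)·(-1.8) + (0.4)·(-0.8) + (1.4)·(-1.8)) / 4 = 3.6/4 = 0.9
  s[X_1,X_3] = ((-1.6)·(2.2) + (2.4)·(0.2) + (-2.6)·(0.2) + (0.4)·(-4.8) + (1.4)·(2.2)) / 4 = -2.4/4 = -0.6
  s[X_2,X_2] = ((2.2)·(2.2) + (2.2)·(2.2) + (-1.8)·(-1.8) + (-0.8)·(-0.8) + (-1.8)·(-1.8)) / 4 = 16.8/4 = 4.2
  s[X_2,X_3] = ((2.2)·(2.2) + (2.2)·(0.2) + (-1.8)·(0.2) + (-0.8)·(-4.8) + (-1.8)·(2.2)) / 4 = 4.8/4 = 1.2
  s[X_3,X_3] = ((2.2)·(2.2) + (0.2)·(0.2) + (0.2)·(0.2) + (-4.8)·(-4.8) + (2.2)·(2.2)) / 4 = 32.8/4 = 8.2
  Sample standard deviations s_i = √(s[i,i]):
  s(X_1) = √(4.3) = 2.0736
  s(X_2) = √(4.2) = 2.0494
  s(X_3) = √(8.2) = 2.8636

Step 3 — r_{ij} = s_{ij} / (s_i · s_j):
  r[X_1,X_1] = 1 (diagonal).
  r[X_1,X_2] = 0.9 / (2.0736 · 2.0494) = 0.9 / 4.2497 = 0.2118
  r[X_1,X_3] = -0.6 / (2.0736 · 2.8636) = -0.6 / 5.938 = -0.101
  r[X_2,X_2] = 1 (diagonal).
  r[X_2,X_3] = 1.2 / (2.0494 · 2.8636) = 1.2 / 5.8686 = 0.2045
  r[X_3,X_3] = 1 (diagonal).

R is symmetric with unit diagonal. Assembling:

R = [[1, 0.2118, -0.101],
 [0.2118, 1, 0.2045],
 [-0.101, 0.2045, 1]]


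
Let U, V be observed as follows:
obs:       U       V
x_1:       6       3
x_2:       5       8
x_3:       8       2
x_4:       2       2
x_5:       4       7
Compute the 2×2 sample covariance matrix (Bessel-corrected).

Step 1 — column means:
  mean(U) = (6 + 5 + 8 + 2 + 4) / 5 = 25/5 = 5
  mean(V) = (3 + 8 + 2 + 2 + 7) / 5 = 22/5 = 4.4

Step 2 — sample covariance S[i,j] = (1/(n-1)) · Σ_k (x_{k,i} - mean_i) · (x_{k,j} - mean_j), with n-1 = 4.
  S[U,U] = ((1)·(1) + (0)·(0) + (3)·(3) + (-3)·(-3) + (-1)·(-1)) / 4 = 20/4 = 5
  S[U,V] = ((1)·(-1.4) + (0)·(3.6) + (3)·(-2.4) + (-3)·(-2.4) + (-1)·(2.6)) / 4 = -4/4 = -1
  S[V,V] = ((-1.4)·(-1.4) + (3.6)·(3.6) + (-2.4)·(-2.4) + (-2.4)·(-2.4) + (2.6)·(2.6)) / 4 = 33.2/4 = 8.3

S is symmetric (S[j,i] = S[i,j]). Assembling:

S = [[5, -1],
 [-1, 8.3]]


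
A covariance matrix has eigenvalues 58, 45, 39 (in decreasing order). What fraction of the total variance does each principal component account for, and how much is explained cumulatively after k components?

Step 1 — total variance = trace(Sigma) = Σ λ_i = 58 + 45 + 39 = 142.

Step 2 — fraction explained by component i = λ_i / Σ λ:
  PC1: 58/142 = 0.4085
  PC2: 45/142 = 0.3169
  PC3: 39/142 = 0.2746

Step 3 — cumulative fraction after k components = (λ_1 + ... + λ_k) / Σ λ:
  k = 1: 58/142 = 0.4085
  k = 2: (58 + 45)/142 = 103/142 = 0.7254
  k = 3: (58 + 45 + 39)/142 = 142/142 = 1

Summary (fraction, with percent):

explained: PC1 0.4085 (40.85%), PC2 0.3169 (31.69%), PC3 0.2746 (27.46%);  cumulative: 0.4085, 0.7254, 1


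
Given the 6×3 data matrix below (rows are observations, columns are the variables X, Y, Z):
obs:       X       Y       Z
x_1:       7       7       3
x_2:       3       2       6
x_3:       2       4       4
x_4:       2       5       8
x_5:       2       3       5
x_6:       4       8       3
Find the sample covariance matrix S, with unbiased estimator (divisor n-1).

Step 1 — column means:
  mean(X) = (7 + 3 + 2 + 2 + 2 + 4) / 6 = 20/6 = 3.3333
  mean(Y) = (7 + 2 + 4 + 5 + 3 + 8) / 6 = 29/6 = 4.8333
  mean(Z) = (3 + 6 + 4 + 8 + 5 + 3) / 6 = 29/6 = 4.8333

Step 2 — sample covariance S[i,j] = (1/(n-1)) · Σ_k (x_{k,i} - mean_i) · (x_{k,j} - mean_j), with n-1 = 5.
  S[X,X] = ((3.6667)·(3.6667) + (-0.3333)·(-0.3333) + (-1.3333)·(-1.3333) + (-1.3333)·(-1.3333) + (-1.3333)·(-1.3333) + (0.6667)·(0.6667)) / 5 = 19.3333/5 = 3.8667
  S[X,Y] = ((3.6667)·(2.1667) + (-0.3333)·(-2.8333) + (-1.3333)·(-0.8333) + (-1.3333)·(0.1667) + (-1.3333)·(-1.8333) + (0.6667)·(3.1667)) / 5 = 14.3333/5 = 2.8667
  S[X,Z] = ((3.6667)·(-1.8333) + (-0.3333)·(1.1667) + (-1.3333)·(-0.8333) + (-1.3333)·(3.1667) + (-1.3333)·(0.1667) + (0.6667)·(-1.8333)) / 5 = -11.6667/5 = -2.3333
  S[Y,Y] = ((2.1667)·(2.1667) + (-2.8333)·(-2.8333) + (-0.8333)·(-0.8333) + (0.1667)·(0.1667) + (-1.8333)·(-1.8333) + (3.1667)·(3.1667)) / 5 = 26.8333/5 = 5.3667
  S[Y,Z] = ((2.1667)·(-1.8333) + (-2.8333)·(1.1667) + (-0.8333)·(-0.8333) + (0.1667)·(3.1667) + (-1.8333)·(0.1667) + (3.1667)·(-1.8333)) / 5 = -12.1667/5 = -2.4333
  S[Z,Z] = ((-1.8333)·(-1.8333) + (1.1667)·(1.1667) + (-0.8333)·(-0.8333) + (3.1667)·(3.1667) + (0.1667)·(0.1667) + (-1.8333)·(-1.8333)) / 5 = 18.8333/5 = 3.7667

S is symmetric (S[j,i] = S[i,j]). Assembling:

S = [[3.8667, 2.8667, -2.3333],
 [2.8667, 5.3667, -2.4333],
 [-2.3333, -2.4333, 3.7667]]


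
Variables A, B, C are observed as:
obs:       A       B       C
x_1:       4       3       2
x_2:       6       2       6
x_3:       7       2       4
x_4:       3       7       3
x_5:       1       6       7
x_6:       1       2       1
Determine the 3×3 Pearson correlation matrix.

Step 1 — column means:
  mean(A) = (4 + 6 + 7 + 3 + 1 + 1) / 6 = 22/6 = 3.6667
  mean(B) = (3 + 2 + 2 + 7 + 6 + 2) / 6 = 22/6 = 3.6667
  mean(C) = (2 + 6 + 4 + 3 + 7 + 1) / 6 = 23/6 = 3.8333

Step 2 — sample variances and covariances s[i,j] = (1/(n-1)) · Σ_k (x_{k,i} - mean_i) · (x_{k,j} - mean_j), with n-1 = 5:
  s[A,A] = ((0.3333)·(0.3333) + (2.3333)·(2.3333) + (3.3333)·(3.3333) + (-0.6667)·(-0.6667) + (-2.6667)·(-2.6667) + (-2.6667)·(-2.6667)) / 5 = 31.3333/5 = 6.2667
  s[A,B] = ((0.3333)·(-0.6667) + (2.3333)·(-1.6667) + (3.3333)·(-1.6667) + (-0.6667)·(3.3333) + (-2.6667)·(2.3333) + (-2.6667)·(-1.6667)) / 5 = -13.6667/5 = -2.7333
  s[A,C] = ((0.3333)·(-1.8333) + (2.3333)·(2.1667) + (3.3333)·(0.1667) + (-0.6667)·(-0.8333) + (-2.6667)·(3.1667) + (-2.6667)·(-2.8333)) / 5 = 4.6667/5 = 0.9333
  s[B,B] = ((-0.6667)·(-0.6667) + (-1.6667)·(-1.6667) + (-1.6667)·(-1.6667) + (3.3333)·(3.3333) + (2.3333)·(2.3333) + (-1.6667)·(-1.6667)) / 5 = 25.3333/5 = 5.0667
  s[B,C] = ((-0.6667)·(-1.8333) + (-1.6667)·(2.1667) + (-1.6667)·(0.1667) + (3.3333)·(-0.8333) + (2.3333)·(3.1667) + (-1.6667)·(-2.8333)) / 5 = 6.6667/5 = 1.3333
  s[C,C] = ((-1.8333)·(-1.8333) + (2.1667)·(2.1667) + (0.1667)·(0.1667) + (-0.8333)·(-0.8333) + (3.1667)·(3.1667) + (-2.8333)·(-2.8333)) / 5 = 26.8333/5 = 5.3667
  Sample standard deviations s_i = √(s[i,i]):
  s(A) = √(6.2667) = 2.5033
  s(B) = √(5.0667) = 2.2509
  s(C) = √(5.3667) = 2.3166

Step 3 — r_{ij} = s_{ij} / (s_i · s_j):
  r[A,A] = 1 (diagonal).
  r[A,B] = -2.7333 / (2.5033 · 2.2509) = -2.7333 / 5.6348 = -0.4851
  r[A,C] = 0.9333 / (2.5033 · 2.3166) = 0.9333 / 5.7992 = 0.1609
  r[B,B] = 1 (diagonal).
  r[B,C] = 1.3333 / (2.2509 · 2.3166) = 1.3333 / 5.2145 = 0.2557
  r[C,C] = 1 (diagonal).

R is symmetric with unit diagonal. Assembling:

R = [[1, -0.4851, 0.1609],
 [-0.4851, 1, 0.2557],
 [0.1609, 0.2557, 1]]


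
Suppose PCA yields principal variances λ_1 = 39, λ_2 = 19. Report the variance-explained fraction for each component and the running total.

Step 1 — total variance = trace(Sigma) = Σ λ_i = 39 + 19 = 58.

Step 2 — fraction explained by component i = λ_i / Σ λ:
  PC1: 39/58 = 0.6724
  PC2: 19/58 = 0.3276

Step 3 — cumulative fraction after k components = (λ_1 + ... + λ_k) / Σ λ:
  k = 1: 39/58 = 0.6724
  k = 2: (39 + 19)/58 = 58/58 = 1

Summary (fraction, with percent):

explained: PC1 0.6724 (67.24%), PC2 0.3276 (32.76%);  cumulative: 0.6724, 1


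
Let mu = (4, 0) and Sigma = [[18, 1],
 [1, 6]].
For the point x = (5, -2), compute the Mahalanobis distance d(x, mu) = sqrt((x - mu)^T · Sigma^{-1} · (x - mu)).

Step 1 — centre the observation: (x - mu) = (1, -2).

Step 2 — invert Sigma. det(Sigma) = 18·6 - (1)² = 107.
  Sigma^{-1} = (1/det) · [[d, -b], [-b, a]] = [[0.0561, -0.0093],
 [-0.0093, 0.1682]].

Step 3 — form the quadratic (x - mu)^T · Sigma^{-1} · (x - mu):
  Sigma^{-1} · (x - mu) = (0.0748, -0.3458).
  (x - mu)^T · [Sigma^{-1} · (x - mu)] = (1)·(0.0748) + (-2)·(-0.3458) = 0.7664.

Step 4 — take square root: d = √(0.7664) ≈ 0.8754.

d(x, mu) = √(0.7664) ≈ 0.8754


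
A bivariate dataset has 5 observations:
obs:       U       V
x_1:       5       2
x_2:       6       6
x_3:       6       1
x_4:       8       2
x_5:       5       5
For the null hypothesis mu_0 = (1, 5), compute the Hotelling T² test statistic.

Step 1 — sample mean vector:
  mean(U) = (5 + 6 + 6 + 8 + 5) / 5 = 30/5 = 6
  mean(V) = (2 + 6 + 1 + 2 + 5) / 5 = 16/5 = 3.2
  x̄ = (6, 3.2),  deviation x̄ - mu_0 = (6, 3.2) - (1, 5) = (5, -1.8).

Step 2 — sample covariance matrix, S[i,j] = (1/(n-1)) · Σ_k (x_{k,i} - mean_i) · (x_{k,j} - mean_j), divisor n-1 = 4:
  S[U,U] = ((-1)·(-1) + (0)·(0) + (0)·(0) + (2)·(2) + (-1)·(-1)) / 4 = 6/4 = 1.5
  S[U,V] = ((-1)·(-1.2) + (0)·(2.8) + (0)·(-2.2) + (2)·(-1.2) + (-1)·(1.8)) / 4 = -3/4 = -0.75
  S[V,V] = ((-1.2)·(-1.2) + (2.8)·(2.8) + (-2.2)·(-2.2) + (-1.2)·(-1.2) + (1.8)·(1.8)) / 4 = 18.8/4 = 4.7
  S = [[1.5, -0.75],
 [-0.75, 4.7]].

Step 3 — invert S. det(S) = 1.5·4.7 - (-0.75)² = 6.4875.
  S^{-1} = (1/det) · [[d, -b], [-b, a]] = [[0.7245, 0.1156],
 [0.1156, 0.2312]].

Step 4 — quadratic form (x̄ - mu_0)^T · S^{-1} · (x̄ - mu_0):
  S^{-1} · (x̄ - mu_0) = (3.4143, 0.1618),
  (x̄ - mu_0)^T · [...] = (5)·(3.4143) + (-1.8)·(0.1618) = 16.78.

Step 5 — scale by n: T² = 5 · 16.78 = 83.8998.

T² ≈ 83.8998
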